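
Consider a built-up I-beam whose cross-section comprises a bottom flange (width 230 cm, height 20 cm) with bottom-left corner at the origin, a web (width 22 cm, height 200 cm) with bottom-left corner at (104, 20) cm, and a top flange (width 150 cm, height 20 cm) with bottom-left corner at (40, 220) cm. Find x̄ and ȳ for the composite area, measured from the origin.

Part | A | x̄ᵢ | ȳᵢ | A·x̄ᵢ | A·ȳᵢ
bottom flange | 4600.00 | 115.00 | 10.00 | 529000.00 | 46000.00
web | 4400.00 | 115.00 | 120.00 | 506000.00 | 528000.00
top flange | 3000.00 | 115.00 | 230.00 | 345000.00 | 690000.00
Σ | 12000.00 |  |  | 1380000.00 | 1264000.00
x̄ = 1380000.00 / 12000.00 = 115.00 cm
ȳ = 1264000.00 / 12000.00 = 105.33 cm

x̄ = 115.00 cm, ȳ = 105.33 cm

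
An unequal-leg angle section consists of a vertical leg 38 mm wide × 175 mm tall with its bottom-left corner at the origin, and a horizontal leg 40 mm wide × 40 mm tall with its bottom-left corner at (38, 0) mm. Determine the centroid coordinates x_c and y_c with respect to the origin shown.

vertical leg: A = 38 × 175 = 6650.00, centroid at (19.00, 87.50).
horizontal leg: A = 40 × 40 = 1600.00, centroid at (58.00, 20.00).
ΣA = 8250.00 mm²
ΣAx_c = (6650.00)(19.00) + (1600.00)(58.00) = 219150.00 mm³
ΣAy_c = (6650.00)(87.50) + (1600.00)(20.00) = 613875.00 mm³
x_c = 219150.00 / 8250.00 = 26.56 mm
y_c = 613875.00 / 8250.00 = 74.41 mm

x_c = 26.56 mm, y_c = 74.41 mm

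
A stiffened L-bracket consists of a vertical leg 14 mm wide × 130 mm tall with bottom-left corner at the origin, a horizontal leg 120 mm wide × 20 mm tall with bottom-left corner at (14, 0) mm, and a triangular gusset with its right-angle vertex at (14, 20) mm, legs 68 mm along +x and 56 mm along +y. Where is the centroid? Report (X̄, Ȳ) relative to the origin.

Part | A | x̄ᵢ | ȳᵢ | A·x̄ᵢ | A·ȳᵢ
vertical leg | 1820.00 | 7.00 | 65.00 | 12740.00 | 118300.00
horizontal leg | 2400.00 | 74.00 | 10.00 | 177600.00 | 24000.00
gusset | 1904.00 | 36.67 | 38.67 | 69813.33 | 73621.33
Σ | 6124.00 |  |  | 260153.33 | 215921.33
X̄ = 260153.33 / 6124.00 = 42.48 mm
Ȳ = 215921.33 / 6124.00 = 35.26 mm

X̄ = 42.48 mm, Ȳ = 35.26 mm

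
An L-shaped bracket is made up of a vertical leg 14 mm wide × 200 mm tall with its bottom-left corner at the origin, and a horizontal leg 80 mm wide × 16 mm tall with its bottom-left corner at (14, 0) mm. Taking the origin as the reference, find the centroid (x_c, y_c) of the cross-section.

vertical leg: A = 14 × 200 = 2800.00, centroid at (7.00, 100.00).
horizontal leg: A = 80 × 16 = 1280.00, centroid at (54.00, 8.00).
ΣA = 4080.00 mm², ΣAx_c = 88720.00 mm³, ΣAy_c = 290240.00 mm³.
x_c = 88720.00/4080.00 = 21.75 mm; y_c = 290240.00/4080.00 = 71.14 mm.

x_c = 21.75 mm, y_c = 71.14 mm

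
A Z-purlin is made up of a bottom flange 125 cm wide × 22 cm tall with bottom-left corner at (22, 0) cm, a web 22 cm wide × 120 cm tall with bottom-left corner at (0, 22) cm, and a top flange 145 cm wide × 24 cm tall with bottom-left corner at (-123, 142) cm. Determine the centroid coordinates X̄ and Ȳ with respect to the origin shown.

X̄ = 9.66 cm, Ȳ = 88.24 cm

Part | A | x̄ᵢ | ȳᵢ | A·x̄ᵢ | A·ȳᵢ
bottom flange | 2750.00 | 84.50 | 11.00 | 232375.00 | 30250.00
web | 2640.00 | 11.00 | 82.00 | 29040.00 | 216480.00
top flange | 3480.00 | -50.50 | 154.00 | -175740.00 | 535920.00
Σ | 8870.00 |  |  | 85675.00 | 782650.00
X̄ = 85675.00 / 8870.00 = 9.66 cm
Ȳ = 782650.00 / 8870.00 = 88.24 cm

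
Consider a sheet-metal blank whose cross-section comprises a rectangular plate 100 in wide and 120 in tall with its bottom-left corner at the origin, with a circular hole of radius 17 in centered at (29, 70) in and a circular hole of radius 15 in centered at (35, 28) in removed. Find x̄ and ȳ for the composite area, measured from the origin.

x̄ = 52.86 in, ȳ = 61.30 in

Part | A | x̄ᵢ | ȳᵢ | A·x̄ᵢ | A·ȳᵢ
plate | 12000.00 | 50.00 | 60.00 | 600000.00 | 720000.00
hole 1 | -907.92 | 29.00 | 70.00 | -26329.69 | -63554.42
hole 2 | -706.86 | 35.00 | 28.00 | -24740.04 | -19792.03
Σ | 10385.22 |  |  | 548930.27 | 636653.55
x̄ = 548930.27 / 10385.22 = 52.86 in
ȳ = 636653.55 / 10385.22 = 61.30 in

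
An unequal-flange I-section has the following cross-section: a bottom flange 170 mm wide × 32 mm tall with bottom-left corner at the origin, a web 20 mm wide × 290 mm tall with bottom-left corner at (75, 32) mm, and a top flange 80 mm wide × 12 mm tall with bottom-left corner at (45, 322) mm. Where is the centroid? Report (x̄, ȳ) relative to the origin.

Part | A | x̄ᵢ | ȳᵢ | A·x̄ᵢ | A·ȳᵢ
bottom flange | 5440.00 | 85.00 | 16.00 | 462400.00 | 87040.00
web | 5800.00 | 85.00 | 177.00 | 493000.00 | 1026600.00
top flange | 960.00 | 85.00 | 328.00 | 81600.00 | 314880.00
Σ | 12200.00 |  |  | 1037000.00 | 1428520.00
x̄ = 1037000.00 / 12200.00 = 85.00 mm
ȳ = 1428520.00 / 12200.00 = 117.09 mm

x̄ = 85.00 mm, ȳ = 117.09 mm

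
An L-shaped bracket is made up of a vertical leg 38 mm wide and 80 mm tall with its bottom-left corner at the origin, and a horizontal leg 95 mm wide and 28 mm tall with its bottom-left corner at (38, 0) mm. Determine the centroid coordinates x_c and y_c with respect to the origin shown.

vertical leg: A = 38 × 80 = 3040.00, centroid at (19.00, 40.00).
horizontal leg: A = 95 × 28 = 2660.00, centroid at (85.50, 14.00).
ΣA = 5700.00 mm²
ΣAx_c = (3040.00)(19.00) + (2660.00)(85.50) = 285190.00 mm³
ΣAy_c = (3040.00)(40.00) + (2660.00)(14.00) = 158840.00 mm³
x_c = 285190.00 / 5700.00 = 50.03 mm
y_c = 158840.00 / 5700.00 = 27.87 mm

x_c = 50.03 mm, y_c = 27.87 mm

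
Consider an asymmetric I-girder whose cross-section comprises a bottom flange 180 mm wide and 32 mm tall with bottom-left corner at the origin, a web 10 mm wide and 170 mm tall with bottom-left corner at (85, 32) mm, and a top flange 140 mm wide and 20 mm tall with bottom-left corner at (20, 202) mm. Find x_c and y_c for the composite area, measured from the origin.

Part | A | x̄ᵢ | ȳᵢ | A·x̄ᵢ | A·ȳᵢ
bottom flange | 5760.00 | 90.00 | 16.00 | 518400.00 | 92160.00
web | 1700.00 | 90.00 | 117.00 | 153000.00 | 198900.00
top flange | 2800.00 | 90.00 | 212.00 | 252000.00 | 593600.00
Σ | 10260.00 |  |  | 923400.00 | 884660.00
x_c = 923400.00 / 10260.00 = 90.00 mm
y_c = 884660.00 / 10260.00 = 86.22 mm

x_c = 90.00 mm, y_c = 86.22 mm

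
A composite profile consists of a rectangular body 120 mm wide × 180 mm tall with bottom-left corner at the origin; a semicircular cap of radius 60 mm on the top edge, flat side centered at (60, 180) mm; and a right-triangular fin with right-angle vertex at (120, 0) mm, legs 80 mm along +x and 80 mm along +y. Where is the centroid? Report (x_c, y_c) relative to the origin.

Part | A | x̄ᵢ | ȳᵢ | A·x̄ᵢ | A·ȳᵢ
rectangular body | 21600.00 | 60.00 | 90.00 | 1296000.00 | 1944000.00
semicircular top | 5654.87 | 60.00 | 205.46 | 339292.01 | 1161876.02
triangular fin | 3200.00 | 146.67 | 26.67 | 469333.33 | 85333.33
Σ | 30454.87 |  |  | 2104625.34 | 3191209.35
x_c = 2104625.34 / 30454.87 = 69.11 mm
y_c = 3191209.35 / 30454.87 = 104.78 mm

x_c = 69.11 mm, y_c = 104.78 mm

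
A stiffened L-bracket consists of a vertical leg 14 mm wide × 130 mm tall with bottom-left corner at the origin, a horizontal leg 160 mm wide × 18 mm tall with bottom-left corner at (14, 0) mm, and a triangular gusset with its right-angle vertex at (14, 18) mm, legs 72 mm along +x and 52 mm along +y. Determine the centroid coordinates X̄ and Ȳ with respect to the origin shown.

Part | A | x̄ᵢ | ȳᵢ | A·x̄ᵢ | A·ȳᵢ
vertical leg | 1820.00 | 7.00 | 65.00 | 12740.00 | 118300.00
horizontal leg | 2880.00 | 94.00 | 9.00 | 270720.00 | 25920.00
gusset | 1872.00 | 38.00 | 35.33 | 71136.00 | 66144.00
Σ | 6572.00 |  |  | 354596.00 | 210364.00
X̄ = 354596.00 / 6572.00 = 53.96 mm
Ȳ = 210364.00 / 6572.00 = 32.01 mm

X̄ = 53.96 mm, Ȳ = 32.01 mm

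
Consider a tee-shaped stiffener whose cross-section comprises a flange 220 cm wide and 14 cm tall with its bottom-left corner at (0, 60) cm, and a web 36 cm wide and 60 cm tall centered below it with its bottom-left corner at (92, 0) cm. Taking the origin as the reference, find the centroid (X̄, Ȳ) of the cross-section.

web: A = 36 × 60 = 2160.00, centroid at (110.00, 30.00).
flange: A = 220 × 14 = 3080.00, centroid at (110.00, 67.00).
ΣA = 5240.00 cm²
ΣAX̄ = (2160.00)(110.00) + (3080.00)(110.00) = 576400.00 cm³
ΣAȲ = (2160.00)(30.00) + (3080.00)(67.00) = 271160.00 cm³
X̄ = 576400.00 / 5240.00 = 110.00 cm
Ȳ = 271160.00 / 5240.00 = 51.75 cm

X̄ = 110.00 cm, Ȳ = 51.75 cm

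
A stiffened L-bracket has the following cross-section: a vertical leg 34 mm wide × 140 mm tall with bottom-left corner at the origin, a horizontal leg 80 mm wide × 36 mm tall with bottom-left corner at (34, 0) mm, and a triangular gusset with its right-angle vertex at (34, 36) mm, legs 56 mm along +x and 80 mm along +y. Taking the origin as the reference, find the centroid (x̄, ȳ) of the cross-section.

x̄ = 41.70 mm, ȳ = 53.18 mm

vertical leg: A = 34 × 140 = 4760.00, centroid at (17.00, 70.00).
horizontal leg: A = 80 × 36 = 2880.00, centroid at (74.00, 18.00).
gusset: A = ½·56·80 = 2240.00, centroid at (52.67, 62.67).
ΣA = 9880.00 mm², ΣAx̄ = 412013.33 mm³, ΣAȳ = 525413.33 mm³.
x̄ = 412013.33/9880.00 = 41.70 mm; ȳ = 525413.33/9880.00 = 53.18 mm.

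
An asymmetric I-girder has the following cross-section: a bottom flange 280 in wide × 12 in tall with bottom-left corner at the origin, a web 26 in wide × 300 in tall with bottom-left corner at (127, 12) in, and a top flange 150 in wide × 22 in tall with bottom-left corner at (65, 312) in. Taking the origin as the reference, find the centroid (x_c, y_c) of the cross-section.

bottom flange: A = 280 × 12 = 3360.00, centroid at (140.00, 6.00).
web: A = 26 × 300 = 7800.00, centroid at (140.00, 162.00).
top flange: A = 150 × 22 = 3300.00, centroid at (140.00, 323.00).
ΣA = 14460.00 in², ΣAx_c = 2024400.00 in³, ΣAy_c = 2349660.00 in³.
x_c = 2024400.00/14460.00 = 140.00 in; y_c = 2349660.00/14460.00 = 162.49 in.

x_c = 140.00 in, y_c = 162.49 in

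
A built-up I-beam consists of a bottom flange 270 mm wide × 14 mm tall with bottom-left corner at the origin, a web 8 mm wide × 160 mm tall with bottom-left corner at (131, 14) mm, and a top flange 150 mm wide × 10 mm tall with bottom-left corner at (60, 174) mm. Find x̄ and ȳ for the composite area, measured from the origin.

x̄ = 135.00 mm, ȳ = 63.30 mm

bottom flange: A = 270 × 14 = 3780.00, centroid at (135.00, 7.00).
web: A = 8 × 160 = 1280.00, centroid at (135.00, 94.00).
top flange: A = 150 × 10 = 1500.00, centroid at (135.00, 179.00).
ΣA = 6560.00 mm², ΣAx̄ = 885600.00 mm³, ΣAȳ = 415280.00 mm³.
x̄ = 885600.00/6560.00 = 135.00 mm; ȳ = 415280.00/6560.00 = 63.30 mm.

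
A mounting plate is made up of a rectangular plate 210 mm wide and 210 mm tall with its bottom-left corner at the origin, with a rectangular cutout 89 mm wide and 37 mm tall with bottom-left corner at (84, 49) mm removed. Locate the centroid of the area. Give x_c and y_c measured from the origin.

plate: A = 210 × 210 = 44100.00, centroid at (105.00, 105.00).
hole: A = −(89 × 37) = -3293.00, centroid at (128.50, 67.50).
ΣA = 40807.00 mm²
ΣAx_c = (44100.00)(105.00) + (-3293.00)(128.50) = 4207349.50 mm³
ΣAy_c = (44100.00)(105.00) + (-3293.00)(67.50) = 4408222.50 mm³
x_c = 4207349.50 / 40807.00 = 103.10 mm
y_c = 4408222.50 / 40807.00 = 108.03 mm

x_c = 103.10 mm, y_c = 108.03 mm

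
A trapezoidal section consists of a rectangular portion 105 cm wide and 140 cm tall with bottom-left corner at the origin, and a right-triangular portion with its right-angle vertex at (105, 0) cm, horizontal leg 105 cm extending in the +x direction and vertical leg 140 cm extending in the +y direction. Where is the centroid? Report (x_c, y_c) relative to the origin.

Part | A | x̄ᵢ | ȳᵢ | A·x̄ᵢ | A·ȳᵢ
rectangular portion | 14700.00 | 52.50 | 70.00 | 771750.00 | 1029000.00
triangular portion | 7350.00 | 140.00 | 46.67 | 1029000.00 | 343000.00
Σ | 22050.00 |  |  | 1800750.00 | 1372000.00
x_c = 1800750.00 / 22050.00 = 81.67 cm
y_c = 1372000.00 / 22050.00 = 62.22 cm

x_c = 81.67 cm, y_c = 62.22 cm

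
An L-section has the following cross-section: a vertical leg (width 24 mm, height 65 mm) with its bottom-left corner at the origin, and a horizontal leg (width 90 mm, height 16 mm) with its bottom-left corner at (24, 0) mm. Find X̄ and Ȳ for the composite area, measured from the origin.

vertical leg: A = 24 × 65 = 1560.00, centroid at (12.00, 32.50).
horizontal leg: A = 90 × 16 = 1440.00, centroid at (69.00, 8.00).
ΣA = 3000.00 mm², ΣAX̄ = 118080.00 mm³, ΣAȲ = 62220.00 mm³.
X̄ = 118080.00/3000.00 = 39.36 mm; Ȳ = 62220.00/3000.00 = 20.74 mm.

X̄ = 39.36 mm, Ȳ = 20.74 mm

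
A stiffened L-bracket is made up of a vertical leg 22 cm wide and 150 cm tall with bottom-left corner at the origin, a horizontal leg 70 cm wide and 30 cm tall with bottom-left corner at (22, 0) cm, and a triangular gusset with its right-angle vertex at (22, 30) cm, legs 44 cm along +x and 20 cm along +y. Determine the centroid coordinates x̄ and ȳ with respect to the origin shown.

vertical leg: A = 22 × 150 = 3300.00, centroid at (11.00, 75.00).
horizontal leg: A = 70 × 30 = 2100.00, centroid at (57.00, 15.00).
gusset: A = ½·44·20 = 440.00, centroid at (36.67, 36.67).
ΣA = 5840.00 cm², ΣAx̄ = 172133.33 cm³, ΣAȳ = 295133.33 cm³.
x̄ = 172133.33/5840.00 = 29.47 cm; ȳ = 295133.33/5840.00 = 50.54 cm.

x̄ = 29.47 cm, ȳ = 50.54 cm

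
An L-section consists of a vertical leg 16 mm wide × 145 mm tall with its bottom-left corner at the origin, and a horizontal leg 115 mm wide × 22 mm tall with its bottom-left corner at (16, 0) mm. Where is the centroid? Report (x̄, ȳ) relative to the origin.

vertical leg: A = 16 × 145 = 2320.00, centroid at (8.00, 72.50).
horizontal leg: A = 115 × 22 = 2530.00, centroid at (73.50, 11.00).
ΣA = 4850.00 mm²
ΣAx̄ = (2320.00)(8.00) + (2530.00)(73.50) = 204515.00 mm³
ΣAȳ = (2320.00)(72.50) + (2530.00)(11.00) = 196030.00 mm³
x̄ = 204515.00 / 4850.00 = 42.17 mm
ȳ = 196030.00 / 4850.00 = 40.42 mm

x̄ = 42.17 mm, ȳ = 40.42 mm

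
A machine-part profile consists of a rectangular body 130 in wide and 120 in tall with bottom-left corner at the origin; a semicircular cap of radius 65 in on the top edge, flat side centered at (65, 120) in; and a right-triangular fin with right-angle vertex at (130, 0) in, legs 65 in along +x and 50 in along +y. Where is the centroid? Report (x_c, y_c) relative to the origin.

Part | A | x̄ᵢ | ȳᵢ | A·x̄ᵢ | A·ȳᵢ
rectangular body | 15600.00 | 65.00 | 60.00 | 1014000.00 | 936000.00
semicircular top | 6636.61 | 65.00 | 147.59 | 431379.94 | 979477.07
triangular fin | 1625.00 | 151.67 | 16.67 | 246458.33 | 27083.33
Σ | 23861.61 |  |  | 1691838.27 | 1942560.40
x_c = 1691838.27 / 23861.61 = 70.90 in
y_c = 1942560.40 / 23861.61 = 81.41 in

x_c = 70.90 in, y_c = 81.41 in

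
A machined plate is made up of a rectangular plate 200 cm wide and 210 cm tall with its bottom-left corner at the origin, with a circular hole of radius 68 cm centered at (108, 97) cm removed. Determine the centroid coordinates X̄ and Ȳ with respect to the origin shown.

X̄ = 95.77 cm, Ȳ = 109.23 cm

plate: A = 200 × 210 = 42000.00, centroid at (100.00, 105.00).
hole: A = −π·68² = -14526.72, centroid at (108.00, 97.00).
ΣA = 27473.28 cm²
ΣAX̄ = (42000.00)(100.00) + (-14526.72)(108.00) = 2631113.76 cm³
ΣAȲ = (42000.00)(105.00) + (-14526.72)(97.00) = 3000907.73 cm³
X̄ = 2631113.76 / 27473.28 = 95.77 cm
Ȳ = 3000907.73 / 27473.28 = 109.23 cm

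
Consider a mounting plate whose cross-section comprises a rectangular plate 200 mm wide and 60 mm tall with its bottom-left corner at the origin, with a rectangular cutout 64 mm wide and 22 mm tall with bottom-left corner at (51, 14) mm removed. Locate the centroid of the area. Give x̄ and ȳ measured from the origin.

Part | A | x̄ᵢ | ȳᵢ | A·x̄ᵢ | A·ȳᵢ
plate | 12000.00 | 100.00 | 30.00 | 1200000.00 | 360000.00
hole | -1408.00 | 83.00 | 25.00 | -116864.00 | -35200.00
Σ | 10592.00 |  |  | 1083136.00 | 324800.00
x̄ = 1083136.00 / 10592.00 = 102.26 mm
ȳ = 324800.00 / 10592.00 = 30.66 mm

x̄ = 102.26 mm, ȳ = 30.66 mm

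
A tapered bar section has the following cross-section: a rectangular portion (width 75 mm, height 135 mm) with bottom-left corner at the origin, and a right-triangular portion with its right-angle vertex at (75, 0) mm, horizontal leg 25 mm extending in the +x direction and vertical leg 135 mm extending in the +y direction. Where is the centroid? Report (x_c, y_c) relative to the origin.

rectangular portion: A = 75 × 135 = 10125.00, centroid at (37.50, 67.50).
triangular portion: A = ½·25·135 = 1687.50, centroid at (83.33, 45.00).
ΣA = 11812.50 mm², ΣAx_c = 520312.50 mm³, ΣAy_c = 759375.00 mm³.
x_c = 520312.50/11812.50 = 44.05 mm; y_c = 759375.00/11812.50 = 64.29 mm.

x_c = 44.05 mm, y_c = 64.29 mm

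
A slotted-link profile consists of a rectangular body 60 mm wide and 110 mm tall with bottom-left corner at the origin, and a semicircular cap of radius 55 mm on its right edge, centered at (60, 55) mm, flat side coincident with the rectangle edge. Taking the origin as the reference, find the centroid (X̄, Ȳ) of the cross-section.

X̄ = 52.33 mm, Ȳ = 55.00 mm

rectangular body: A = 60 × 110 = 6600.00, centroid at (30.00, 55.00).
semicircular end: A = ½π·55² = 4751.66, centroid at (83.34, 55.00).
ΣA = 11351.66 mm², ΣAX̄ = 594016.20 mm³, ΣAȲ = 624341.24 mm³.
X̄ = 594016.20/11351.66 = 52.33 mm; Ȳ = 624341.24/11351.66 = 55.00 mm.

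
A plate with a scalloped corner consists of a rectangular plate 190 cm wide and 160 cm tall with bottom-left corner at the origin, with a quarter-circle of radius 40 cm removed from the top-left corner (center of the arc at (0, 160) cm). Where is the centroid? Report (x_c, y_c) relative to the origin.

plate: A = 190 × 160 = 30400.00, centroid at (95.00, 80.00).
removed quarter-circle: A = −¼π·40² = -1256.64, centroid at (16.98, 143.02).
ΣA = 29143.36 cm²
ΣAx_c = (30400.00)(95.00) + (-1256.64)(16.98) = 2866666.67 cm³
ΣAy_c = (30400.00)(80.00) + (-1256.64)(143.02) = 2252271.40 cm³
x_c = 2866666.67 / 29143.36 = 98.36 cm
y_c = 2252271.40 / 29143.36 = 77.28 cm

x_c = 98.36 cm, y_c = 77.28 cm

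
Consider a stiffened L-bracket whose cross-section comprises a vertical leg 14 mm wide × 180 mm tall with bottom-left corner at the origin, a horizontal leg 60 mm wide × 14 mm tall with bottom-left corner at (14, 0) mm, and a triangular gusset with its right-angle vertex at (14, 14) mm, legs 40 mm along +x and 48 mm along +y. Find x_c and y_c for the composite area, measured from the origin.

vertical leg: A = 14 × 180 = 2520.00, centroid at (7.00, 90.00).
horizontal leg: A = 60 × 14 = 840.00, centroid at (44.00, 7.00).
gusset: A = ½·40·48 = 960.00, centroid at (27.33, 30.00).
ΣA = 4320.00 mm²
ΣAx_c = (2520.00)(7.00) + (840.00)(44.00) + (960.00)(27.33) = 80840.00 mm³
ΣAy_c = (2520.00)(90.00) + (840.00)(7.00) + (960.00)(30.00) = 261480.00 mm³
x_c = 80840.00 / 4320.00 = 18.71 mm
y_c = 261480.00 / 4320.00 = 60.53 mm

x_c = 18.71 mm, y_c = 60.53 mm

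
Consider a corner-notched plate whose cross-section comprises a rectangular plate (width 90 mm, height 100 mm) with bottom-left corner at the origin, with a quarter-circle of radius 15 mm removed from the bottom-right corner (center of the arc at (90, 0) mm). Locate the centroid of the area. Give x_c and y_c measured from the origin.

x_c = 44.23 mm, y_c = 50.87 mm

plate: A = 90 × 100 = 9000.00, centroid at (45.00, 50.00).
removed quarter-circle: A = −¼π·15² = -176.71, centroid at (83.63, 6.37).
ΣA = 8823.29 mm², ΣAx_c = 390220.69 mm³, ΣAy_c = 448875.00 mm³.
x_c = 390220.69/8823.29 = 44.23 mm; y_c = 448875.00/8823.29 = 50.87 mm.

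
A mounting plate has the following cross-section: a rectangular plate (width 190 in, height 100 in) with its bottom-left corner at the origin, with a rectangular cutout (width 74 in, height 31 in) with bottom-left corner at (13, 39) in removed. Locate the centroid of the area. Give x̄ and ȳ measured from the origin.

x̄ = 101.18 in, ȳ = 49.38 in

plate: A = 190 × 100 = 19000.00, centroid at (95.00, 50.00).
hole: A = −(74 × 31) = -2294.00, centroid at (50.00, 54.50).
ΣA = 16706.00 in²
ΣAx̄ = (19000.00)(95.00) + (-2294.00)(50.00) = 1690300.00 in³
ΣAȳ = (19000.00)(50.00) + (-2294.00)(54.50) = 824977.00 in³
x̄ = 1690300.00 / 16706.00 = 101.18 in
ȳ = 824977.00 / 16706.00 = 49.38 in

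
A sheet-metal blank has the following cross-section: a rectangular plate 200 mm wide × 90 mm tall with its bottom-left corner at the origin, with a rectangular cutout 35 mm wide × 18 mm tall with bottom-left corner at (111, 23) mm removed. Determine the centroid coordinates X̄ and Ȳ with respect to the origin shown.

plate: A = 200 × 90 = 18000.00, centroid at (100.00, 45.00).
hole: A = −(35 × 18) = -630.00, centroid at (128.50, 32.00).
ΣA = 17370.00 mm², ΣAX̄ = 1719045.00 mm³, ΣAȲ = 789840.00 mm³.
X̄ = 1719045.00/17370.00 = 98.97 mm; Ȳ = 789840.00/17370.00 = 45.47 mm.

X̄ = 98.97 mm, Ȳ = 45.47 mm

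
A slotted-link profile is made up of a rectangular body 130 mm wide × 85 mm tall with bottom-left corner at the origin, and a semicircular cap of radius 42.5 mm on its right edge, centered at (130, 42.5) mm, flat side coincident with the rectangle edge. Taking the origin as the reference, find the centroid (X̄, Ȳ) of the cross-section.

rectangular body: A = 130 × 85 = 11050.00, centroid at (65.00, 42.50).
semicircular end: A = ½π·42.5² = 2837.25, centroid at (148.04, 42.50).
ΣA = 13887.25 mm²
ΣAX̄ = (11050.00)(65.00) + (2837.25)(148.04) = 1138269.70 mm³
ΣAȲ = (11050.00)(42.50) + (2837.25)(42.50) = 590208.16 mm³
X̄ = 1138269.70 / 13887.25 = 81.97 mm
Ȳ = 590208.16 / 13887.25 = 42.50 mm

X̄ = 81.97 mm, Ȳ = 42.50 mm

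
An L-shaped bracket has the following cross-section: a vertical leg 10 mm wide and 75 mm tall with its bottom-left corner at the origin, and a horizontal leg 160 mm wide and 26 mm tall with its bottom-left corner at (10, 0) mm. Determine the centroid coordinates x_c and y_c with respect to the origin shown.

x_c = 77.02 mm, y_c = 16.74 mm

Part | A | x̄ᵢ | ȳᵢ | A·x̄ᵢ | A·ȳᵢ
vertical leg | 750.00 | 5.00 | 37.50 | 3750.00 | 28125.00
horizontal leg | 4160.00 | 90.00 | 13.00 | 374400.00 | 54080.00
Σ | 4910.00 |  |  | 378150.00 | 82205.00
x_c = 378150.00 / 4910.00 = 77.02 mm
y_c = 82205.00 / 4910.00 = 16.74 mm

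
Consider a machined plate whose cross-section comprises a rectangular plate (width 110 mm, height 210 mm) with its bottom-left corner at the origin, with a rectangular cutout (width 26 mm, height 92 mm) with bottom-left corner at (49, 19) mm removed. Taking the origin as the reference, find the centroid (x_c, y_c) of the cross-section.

plate: A = 110 × 210 = 23100.00, centroid at (55.00, 105.00).
hole: A = −(26 × 92) = -2392.00, centroid at (62.00, 65.00).
ΣA = 20708.00 mm², ΣAx_c = 1122196.00 mm³, ΣAy_c = 2270020.00 mm³.
x_c = 1122196.00/20708.00 = 54.19 mm; y_c = 2270020.00/20708.00 = 109.62 mm.

x_c = 54.19 mm, y_c = 109.62 mm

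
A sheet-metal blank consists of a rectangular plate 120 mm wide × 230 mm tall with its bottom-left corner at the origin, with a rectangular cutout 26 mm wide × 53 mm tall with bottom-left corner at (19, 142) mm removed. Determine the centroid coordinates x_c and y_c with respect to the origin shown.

Part | A | x̄ᵢ | ȳᵢ | A·x̄ᵢ | A·ȳᵢ
plate | 27600.00 | 60.00 | 115.00 | 1656000.00 | 3174000.00
hole | -1378.00 | 32.00 | 168.50 | -44096.00 | -232193.00
Σ | 26222.00 |  |  | 1611904.00 | 2941807.00
x_c = 1611904.00 / 26222.00 = 61.47 mm
y_c = 2941807.00 / 26222.00 = 112.19 mm

x_c = 61.47 mm, y_c = 112.19 mm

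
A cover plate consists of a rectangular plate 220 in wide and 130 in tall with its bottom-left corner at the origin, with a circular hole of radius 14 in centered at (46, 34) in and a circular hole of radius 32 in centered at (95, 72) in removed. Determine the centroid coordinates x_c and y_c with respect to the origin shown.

plate: A = 220 × 130 = 28600.00, centroid at (110.00, 65.00).
hole 1: A = −π·14² = -615.75, centroid at (46.00, 34.00).
hole 2: A = −π·32² = -3216.99, centroid at (95.00, 72.00).
ΣA = 24767.26 in², ΣAx_c = 2812061.27 in³, ΣAy_c = 1606441.08 in³.
x_c = 2812061.27/24767.26 = 113.54 in; y_c = 1606441.08/24767.26 = 64.86 in.

x_c = 113.54 in, y_c = 64.86 in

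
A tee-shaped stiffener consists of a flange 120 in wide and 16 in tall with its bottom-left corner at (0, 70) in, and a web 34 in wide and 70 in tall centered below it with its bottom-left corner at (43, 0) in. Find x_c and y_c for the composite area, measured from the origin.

web: A = 34 × 70 = 2380.00, centroid at (60.00, 35.00).
flange: A = 120 × 16 = 1920.00, centroid at (60.00, 78.00).
ΣA = 4300.00 in²
ΣAx_c = (2380.00)(60.00) + (1920.00)(60.00) = 258000.00 in³
ΣAy_c = (2380.00)(35.00) + (1920.00)(78.00) = 233060.00 in³
x_c = 258000.00 / 4300.00 = 60.00 in
y_c = 233060.00 / 4300.00 = 54.20 in

x_c = 60.00 in, y_c = 54.20 in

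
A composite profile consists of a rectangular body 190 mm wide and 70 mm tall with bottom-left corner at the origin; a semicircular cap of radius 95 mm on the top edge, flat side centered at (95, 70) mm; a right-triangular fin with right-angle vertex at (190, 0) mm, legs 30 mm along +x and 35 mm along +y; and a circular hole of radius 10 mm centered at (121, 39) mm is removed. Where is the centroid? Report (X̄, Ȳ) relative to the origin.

rectangular body: A = 190 × 70 = 13300.00, centroid at (95.00, 35.00).
semicircular top: A = ½π·95² = 14176.44, centroid at (95.00, 110.32).
triangular fin: A = ½·30·35 = 525.00, centroid at (200.00, 11.67).
hole: A = −π·10² = -314.16, centroid at (121.00, 39.00).
ΣA = 27687.28 mm², ΣAX̄ = 2677248.23 mm³, ΣAȲ = 2023306.70 mm³.
X̄ = 2677248.23/27687.28 = 96.70 mm; Ȳ = 2023306.70/27687.28 = 73.08 mm.

X̄ = 96.70 mm, Ȳ = 73.08 mm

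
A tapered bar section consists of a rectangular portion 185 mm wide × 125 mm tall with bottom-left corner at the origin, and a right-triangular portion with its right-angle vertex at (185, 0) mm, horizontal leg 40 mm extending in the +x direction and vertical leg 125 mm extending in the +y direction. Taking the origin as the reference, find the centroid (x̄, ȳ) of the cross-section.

x̄ = 102.83 mm, ȳ = 60.47 mm

rectangular portion: A = 185 × 125 = 23125.00, centroid at (92.50, 62.50).
triangular portion: A = ½·40·125 = 2500.00, centroid at (198.33, 41.67).
ΣA = 25625.00 mm²
ΣAx̄ = (23125.00)(92.50) + (2500.00)(198.33) = 2634895.83 mm³
ΣAȳ = (23125.00)(62.50) + (2500.00)(41.67) = 1549479.17 mm³
x̄ = 2634895.83 / 25625.00 = 102.83 mm
ȳ = 1549479.17 / 25625.00 = 60.47 mm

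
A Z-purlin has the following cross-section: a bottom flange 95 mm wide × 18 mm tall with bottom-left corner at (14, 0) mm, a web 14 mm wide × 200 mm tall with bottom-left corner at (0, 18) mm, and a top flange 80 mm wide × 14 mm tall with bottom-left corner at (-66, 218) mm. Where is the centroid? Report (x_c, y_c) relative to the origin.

Part | A | x̄ᵢ | ȳᵢ | A·x̄ᵢ | A·ȳᵢ
bottom flange | 1710.00 | 61.50 | 9.00 | 105165.00 | 15390.00
web | 2800.00 | 7.00 | 118.00 | 19600.00 | 330400.00
top flange | 1120.00 | -26.00 | 225.00 | -29120.00 | 252000.00
Σ | 5630.00 |  |  | 95645.00 | 597790.00
x_c = 95645.00 / 5630.00 = 16.99 mm
y_c = 597790.00 / 5630.00 = 106.18 mm

x_c = 16.99 mm, y_c = 106.18 mm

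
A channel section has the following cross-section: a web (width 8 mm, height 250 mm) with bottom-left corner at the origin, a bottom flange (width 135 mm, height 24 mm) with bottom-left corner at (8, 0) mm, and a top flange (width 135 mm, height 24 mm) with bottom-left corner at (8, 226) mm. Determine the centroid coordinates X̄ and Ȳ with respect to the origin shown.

X̄ = 58.64 mm, Ȳ = 125.00 mm

web: A = 8 × 250 = 2000.00, centroid at (4.00, 125.00).
bottom flange: A = 135 × 24 = 3240.00, centroid at (75.50, 12.00).
top flange: A = 135 × 24 = 3240.00, centroid at (75.50, 238.00).
ΣA = 8480.00 mm²
ΣAX̄ = (2000.00)(4.00) + (3240.00)(75.50) + (3240.00)(75.50) = 497240.00 mm³
ΣAȲ = (2000.00)(125.00) + (3240.00)(12.00) + (3240.00)(238.00) = 1060000.00 mm³
X̄ = 497240.00 / 8480.00 = 58.64 mm
Ȳ = 1060000.00 / 8480.00 = 125.00 mm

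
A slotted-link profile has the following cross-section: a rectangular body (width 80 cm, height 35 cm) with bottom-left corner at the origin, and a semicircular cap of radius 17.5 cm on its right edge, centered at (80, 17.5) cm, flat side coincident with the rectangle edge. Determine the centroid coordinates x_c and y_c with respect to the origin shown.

x_c = 46.95 cm, y_c = 17.50 cm

rectangular body: A = 80 × 35 = 2800.00, centroid at (40.00, 17.50).
semicircular end: A = ½π·17.5² = 481.06, centroid at (87.43, 17.50).
ΣA = 3281.06 cm², ΣAx_c = 154057.43 cm³, ΣAy_c = 57418.49 cm³.
x_c = 154057.43/3281.06 = 46.95 cm; y_c = 57418.49/3281.06 = 17.50 cm.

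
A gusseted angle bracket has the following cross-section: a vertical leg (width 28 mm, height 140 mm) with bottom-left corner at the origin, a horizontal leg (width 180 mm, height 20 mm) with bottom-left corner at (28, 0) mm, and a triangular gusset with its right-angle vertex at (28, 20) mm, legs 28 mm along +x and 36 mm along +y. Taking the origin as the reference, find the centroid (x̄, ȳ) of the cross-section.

vertical leg: A = 28 × 140 = 3920.00, centroid at (14.00, 70.00).
horizontal leg: A = 180 × 20 = 3600.00, centroid at (118.00, 10.00).
gusset: A = ½·28·36 = 504.00, centroid at (37.33, 32.00).
ΣA = 8024.00 mm²
ΣAx̄ = (3920.00)(14.00) + (3600.00)(118.00) + (504.00)(37.33) = 498496.00 mm³
ΣAȳ = (3920.00)(70.00) + (3600.00)(10.00) + (504.00)(32.00) = 326528.00 mm³
x̄ = 498496.00 / 8024.00 = 62.13 mm
ȳ = 326528.00 / 8024.00 = 40.69 mm

x̄ = 62.13 mm, ȳ = 40.69 mm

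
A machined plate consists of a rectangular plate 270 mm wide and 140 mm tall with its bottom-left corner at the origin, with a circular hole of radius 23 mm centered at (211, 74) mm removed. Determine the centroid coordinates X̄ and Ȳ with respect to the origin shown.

X̄ = 131.50 mm, Ȳ = 69.82 mm

Part | A | x̄ᵢ | ȳᵢ | A·x̄ᵢ | A·ȳᵢ
plate | 37800.00 | 135.00 | 70.00 | 5103000.00 | 2646000.00
hole | -1661.90 | 211.00 | 74.00 | -350661.43 | -122980.79
Σ | 36138.10 |  |  | 4752338.57 | 2523019.21
X̄ = 4752338.57 / 36138.10 = 131.50 mm
Ȳ = 2523019.21 / 36138.10 = 69.82 mm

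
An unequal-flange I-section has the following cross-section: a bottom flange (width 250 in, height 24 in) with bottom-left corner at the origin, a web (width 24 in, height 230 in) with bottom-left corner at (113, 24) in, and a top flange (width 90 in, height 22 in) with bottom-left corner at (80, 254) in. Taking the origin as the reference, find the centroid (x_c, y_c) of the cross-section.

x_c = 125.00 in, y_c = 101.04 in

bottom flange: A = 250 × 24 = 6000.00, centroid at (125.00, 12.00).
web: A = 24 × 230 = 5520.00, centroid at (125.00, 139.00).
top flange: A = 90 × 22 = 1980.00, centroid at (125.00, 265.00).
ΣA = 13500.00 in², ΣAx_c = 1687500.00 in³, ΣAy_c = 1363980.00 in³.
x_c = 1687500.00/13500.00 = 125.00 in; y_c = 1363980.00/13500.00 = 101.04 in.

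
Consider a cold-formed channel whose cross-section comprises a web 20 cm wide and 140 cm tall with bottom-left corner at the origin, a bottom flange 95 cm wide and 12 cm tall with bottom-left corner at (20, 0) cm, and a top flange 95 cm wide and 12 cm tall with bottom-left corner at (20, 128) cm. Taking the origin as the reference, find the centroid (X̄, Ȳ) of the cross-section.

Part | A | x̄ᵢ | ȳᵢ | A·x̄ᵢ | A·ȳᵢ
web | 2800.00 | 10.00 | 70.00 | 28000.00 | 196000.00
bottom flange | 1140.00 | 67.50 | 6.00 | 76950.00 | 6840.00
top flange | 1140.00 | 67.50 | 134.00 | 76950.00 | 152760.00
Σ | 5080.00 |  |  | 181900.00 | 355600.00
X̄ = 181900.00 / 5080.00 = 35.81 cm
Ȳ = 355600.00 / 5080.00 = 70.00 cm

X̄ = 35.81 cm, Ȳ = 70.00 cm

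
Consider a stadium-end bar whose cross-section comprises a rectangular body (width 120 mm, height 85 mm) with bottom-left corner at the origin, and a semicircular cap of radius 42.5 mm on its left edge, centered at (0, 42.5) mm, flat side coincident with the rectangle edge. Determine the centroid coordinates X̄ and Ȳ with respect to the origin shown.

rectangular body: A = 120 × 85 = 10200.00, centroid at (60.00, 42.50).
semicircular end: A = ½π·42.5² = 2837.25, centroid at (-18.04, 42.50).
ΣA = 13037.25 mm², ΣAX̄ = 560822.92 mm³, ΣAȲ = 554083.16 mm³.
X̄ = 560822.92/13037.25 = 43.02 mm; Ȳ = 554083.16/13037.25 = 42.50 mm.

X̄ = 43.02 mm, Ȳ = 42.50 mm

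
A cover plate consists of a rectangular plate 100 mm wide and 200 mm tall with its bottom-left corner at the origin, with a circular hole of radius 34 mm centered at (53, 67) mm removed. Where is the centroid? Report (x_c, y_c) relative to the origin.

plate: A = 100 × 200 = 20000.00, centroid at (50.00, 100.00).
hole: A = −π·34² = -3631.68, centroid at (53.00, 67.00).
ΣA = 16368.32 mm²
ΣAx_c = (20000.00)(50.00) + (-3631.68)(53.00) = 807520.90 mm³
ΣAy_c = (20000.00)(100.00) + (-3631.68)(67.00) = 1756677.37 mm³
x_c = 807520.90 / 16368.32 = 49.33 mm
y_c = 1756677.37 / 16368.32 = 107.32 mm

x_c = 49.33 mm, y_c = 107.32 mm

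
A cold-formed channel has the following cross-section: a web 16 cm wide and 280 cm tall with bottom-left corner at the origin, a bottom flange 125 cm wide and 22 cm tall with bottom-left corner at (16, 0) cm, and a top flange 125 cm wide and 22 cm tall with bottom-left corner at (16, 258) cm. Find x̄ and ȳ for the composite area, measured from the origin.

x̄ = 46.85 cm, ȳ = 140.00 cm

web: A = 16 × 280 = 4480.00, centroid at (8.00, 140.00).
bottom flange: A = 125 × 22 = 2750.00, centroid at (78.50, 11.00).
top flange: A = 125 × 22 = 2750.00, centroid at (78.50, 269.00).
ΣA = 9980.00 cm², ΣAx̄ = 467590.00 cm³, ΣAȳ = 1397200.00 cm³.
x̄ = 467590.00/9980.00 = 46.85 cm; ȳ = 1397200.00/9980.00 = 140.00 cm.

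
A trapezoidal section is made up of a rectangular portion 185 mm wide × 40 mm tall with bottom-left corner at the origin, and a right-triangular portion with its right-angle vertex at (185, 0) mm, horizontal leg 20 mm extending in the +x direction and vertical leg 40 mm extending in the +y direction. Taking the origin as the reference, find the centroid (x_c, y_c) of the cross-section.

x_c = 97.59 mm, y_c = 19.66 mm

rectangular portion: A = 185 × 40 = 7400.00, centroid at (92.50, 20.00).
triangular portion: A = ½·20·40 = 400.00, centroid at (191.67, 13.33).
ΣA = 7800.00 mm², ΣAx_c = 761166.67 mm³, ΣAy_c = 153333.33 mm³.
x_c = 761166.67/7800.00 = 97.59 mm; y_c = 153333.33/7800.00 = 19.66 mm.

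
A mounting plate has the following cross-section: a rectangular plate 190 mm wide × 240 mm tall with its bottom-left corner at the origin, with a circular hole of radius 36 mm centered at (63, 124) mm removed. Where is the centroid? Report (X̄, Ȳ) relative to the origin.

Part | A | x̄ᵢ | ȳᵢ | A·x̄ᵢ | A·ȳᵢ
plate | 45600.00 | 95.00 | 120.00 | 4332000.00 | 5472000.00
hole | -4071.50 | 63.00 | 124.00 | -256504.76 | -504866.51
Σ | 41528.50 |  |  | 4075495.24 | 4967133.49
X̄ = 4075495.24 / 41528.50 = 98.14 mm
Ȳ = 4967133.49 / 41528.50 = 119.61 mm

X̄ = 98.14 mm, Ȳ = 119.61 mm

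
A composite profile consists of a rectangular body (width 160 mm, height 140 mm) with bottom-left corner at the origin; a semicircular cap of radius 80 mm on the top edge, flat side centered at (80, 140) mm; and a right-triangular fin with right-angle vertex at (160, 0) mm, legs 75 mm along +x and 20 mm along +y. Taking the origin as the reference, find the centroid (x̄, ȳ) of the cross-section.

rectangular body: A = 160 × 140 = 22400.00, centroid at (80.00, 70.00).
semicircular top: A = ½π·80² = 10053.10, centroid at (80.00, 173.95).
triangular fin: A = ½·75·20 = 750.00, centroid at (185.00, 6.67).
ΣA = 33203.10 mm², ΣAx̄ = 2734997.72 mm³, ΣAȳ = 3321766.84 mm³.
x̄ = 2734997.72/33203.10 = 82.37 mm; ȳ = 3321766.84/33203.10 = 100.04 mm.

x̄ = 82.37 mm, ȳ = 100.04 mm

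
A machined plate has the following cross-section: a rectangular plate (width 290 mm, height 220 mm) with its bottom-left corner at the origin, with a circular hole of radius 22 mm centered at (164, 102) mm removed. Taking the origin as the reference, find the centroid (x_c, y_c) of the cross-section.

x_c = 144.54 mm, y_c = 110.20 mm

plate: A = 290 × 220 = 63800.00, centroid at (145.00, 110.00).
hole: A = −π·22² = -1520.53, centroid at (164.00, 102.00).
ΣA = 62279.47 mm²
ΣAx_c = (63800.00)(145.00) + (-1520.53)(164.00) = 9001632.94 mm³
ΣAy_c = (63800.00)(110.00) + (-1520.53)(102.00) = 6862905.85 mm³
x_c = 9001632.94 / 62279.47 = 144.54 mm
y_c = 6862905.85 / 62279.47 = 110.20 mm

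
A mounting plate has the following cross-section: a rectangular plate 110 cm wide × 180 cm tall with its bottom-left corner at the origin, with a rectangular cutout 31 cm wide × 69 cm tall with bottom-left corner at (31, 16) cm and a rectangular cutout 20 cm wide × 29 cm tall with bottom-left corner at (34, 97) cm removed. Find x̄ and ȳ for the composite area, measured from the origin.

plate: A = 110 × 180 = 19800.00, centroid at (55.00, 90.00).
hole 1: A = −(31 × 69) = -2139.00, centroid at (46.50, 50.50).
hole 2: A = −(20 × 29) = -580.00, centroid at (44.00, 111.50).
ΣA = 17081.00 cm²
ΣAx̄ = (19800.00)(55.00) + (-2139.00)(46.50) + (-580.00)(44.00) = 964016.50 cm³
ΣAȳ = (19800.00)(90.00) + (-2139.00)(50.50) + (-580.00)(111.50) = 1609310.50 cm³
x̄ = 964016.50 / 17081.00 = 56.44 cm
ȳ = 1609310.50 / 17081.00 = 94.22 cm

x̄ = 56.44 cm, ȳ = 94.22 cm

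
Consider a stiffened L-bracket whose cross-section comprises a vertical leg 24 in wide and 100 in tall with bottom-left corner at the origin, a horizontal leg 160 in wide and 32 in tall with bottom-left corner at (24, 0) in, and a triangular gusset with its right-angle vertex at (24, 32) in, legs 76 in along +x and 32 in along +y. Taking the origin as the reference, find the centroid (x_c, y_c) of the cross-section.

vertical leg: A = 24 × 100 = 2400.00, centroid at (12.00, 50.00).
horizontal leg: A = 160 × 32 = 5120.00, centroid at (104.00, 16.00).
gusset: A = ½·76·32 = 1216.00, centroid at (49.33, 42.67).
ΣA = 8736.00 in², ΣAx_c = 621269.33 in³, ΣAy_c = 253802.67 in³.
x_c = 621269.33/8736.00 = 71.12 in; y_c = 253802.67/8736.00 = 29.05 in.

x_c = 71.12 in, y_c = 29.05 in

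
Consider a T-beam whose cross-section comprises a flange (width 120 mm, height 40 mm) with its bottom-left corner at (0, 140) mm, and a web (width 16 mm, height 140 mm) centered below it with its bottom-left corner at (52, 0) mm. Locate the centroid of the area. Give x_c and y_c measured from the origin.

web: A = 16 × 140 = 2240.00, centroid at (60.00, 70.00).
flange: A = 120 × 40 = 4800.00, centroid at (60.00, 160.00).
ΣA = 7040.00 mm², ΣAx_c = 422400.00 mm³, ΣAy_c = 924800.00 mm³.
x_c = 422400.00/7040.00 = 60.00 mm; y_c = 924800.00/7040.00 = 131.36 mm.

x_c = 60.00 mm, y_c = 131.36 mm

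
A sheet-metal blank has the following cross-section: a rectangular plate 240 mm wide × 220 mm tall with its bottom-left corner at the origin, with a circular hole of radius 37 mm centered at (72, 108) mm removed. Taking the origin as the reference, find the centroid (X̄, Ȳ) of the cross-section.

Part | A | x̄ᵢ | ȳᵢ | A·x̄ᵢ | A·ȳᵢ
plate | 52800.00 | 120.00 | 110.00 | 6336000.00 | 5808000.00
hole | -4300.84 | 72.00 | 108.00 | -309660.50 | -464490.76
Σ | 48499.16 |  |  | 6026339.50 | 5343509.24
X̄ = 6026339.50 / 48499.16 = 124.26 mm
Ȳ = 5343509.24 / 48499.16 = 110.18 mm

X̄ = 124.26 mm, Ȳ = 110.18 mm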